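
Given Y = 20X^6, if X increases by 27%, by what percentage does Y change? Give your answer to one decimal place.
319.6%

For Y = 20X^6:
If X → X(1 + 0.27)
Then Y → Y · (1 + 0.27)^6
     ≈ Y · 4.1959

Percentage change = ((1 + 0.27)^6 − 1) × 100% ≈ 319.6%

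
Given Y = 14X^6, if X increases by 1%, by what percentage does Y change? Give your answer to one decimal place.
6.2%

For Y = 14X^6:
If X → X(1 + 0.01)
Then Y → Y · (1 + 0.01)^6
     ≈ Y · 1.0615

Percentage change = ((1 + 0.01)^6 − 1) × 100% ≈ 6.2%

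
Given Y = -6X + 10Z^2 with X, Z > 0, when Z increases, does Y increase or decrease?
Y increases

Taking the partial derivative:
∂Y/∂Z = 20Z

∂Y/∂Z = 20Z > 0 (assuming positive values)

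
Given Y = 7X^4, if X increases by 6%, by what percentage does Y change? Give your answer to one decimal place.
26.2%

For Y = 7X^4:
If X → X(1 + 0.06)
Then Y → Y · (1 + 0.06)^4
     ≈ Y · 1.2625

Percentage change = ((1 + 0.06)^4 − 1) × 100% ≈ 26.2%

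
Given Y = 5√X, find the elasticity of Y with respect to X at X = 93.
Elasticity = 1/2

Elasticity = (dY/dX) · (X/Y)

dY/dX = 5/(2·√X)
At X = 93: dY/dX = 5·√93/186, Y = 5·√93

Elasticity = (5·√93/186) · (93 / (5·√93)) = 1/2

Interpretation: for a small percentage change in X, the percentage change in Y is approximately 0.50 times as large.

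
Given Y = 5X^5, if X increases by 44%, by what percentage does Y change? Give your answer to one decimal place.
519.2%

For Y = 5X^5:
If X → X(1 + 0.44)
Then Y → Y · (1 + 0.44)^5
     ≈ Y · 6.1917

Percentage change = ((1 + 0.44)^5 − 1) × 100% ≈ 519.2%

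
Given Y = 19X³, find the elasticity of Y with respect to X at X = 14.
Elasticity = 3

Elasticity = (dY/dX) · (X/Y)

dY/dX = 57·X²
At X = 14: dY/dX = 11172, Y = 52136

Elasticity = 11172 · (14 / 52136) = 3

Interpretation: for a small percentage change in X, the percentage change in Y is approximately 3.00 times as large.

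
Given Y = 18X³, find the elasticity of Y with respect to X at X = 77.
Elasticity = 3

Elasticity = (dY/dX) · (X/Y)

dY/dX = 54·X²
At X = 77: dY/dX = 320166, Y = 8217594

Elasticity = 320166 · (77 / 8217594) = 3

Interpretation: for a small percentage change in X, the percentage change in Y is approximately 3.00 times as large.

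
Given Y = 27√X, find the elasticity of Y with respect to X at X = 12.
Elasticity = 1/2

Elasticity = (dY/dX) · (X/Y)

dY/dX = 27/(2·√X)
At X = 12: dY/dX = 9·√3/4, Y = 54·√3

Elasticity = (9·√3/4) · (12 / (54·√3)) = 1/2

Interpretation: for a small percentage change in X, the percentage change in Y is approximately 0.50 times as large.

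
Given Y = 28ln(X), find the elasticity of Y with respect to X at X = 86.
Elasticity = 1/ln(86) ≈ 0.2245

Elasticity = (dY/dX) · (X/Y)

dY/dX = 28/X
At X = 86: dY/dX = 14/43, Y = 28·ln(86)

Elasticity = (14/43) · (86 / (28·ln(86))) = 1/ln(86) ≈ 0.2245

Interpretation: for a small percentage change in X, the percentage change in Y is approximately 0.22 times as large.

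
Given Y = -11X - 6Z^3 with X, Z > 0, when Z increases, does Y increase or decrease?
Y decreases

Taking the partial derivative:
∂Y/∂Z = -18Z^2

∂Y/∂Z = -18Z^2 < 0 (assuming positive values)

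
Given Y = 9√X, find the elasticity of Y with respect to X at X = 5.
Elasticity = 1/2

Elasticity = (dY/dX) · (X/Y)

dY/dX = 9/(2·√X)
At X = 5: dY/dX = 9·√5/10, Y = 9·√5

Elasticity = (9·√5/10) · (5 / (9·√5)) = 1/2

Interpretation: for a small percentage change in X, the percentage change in Y is approximately 0.50 times as large.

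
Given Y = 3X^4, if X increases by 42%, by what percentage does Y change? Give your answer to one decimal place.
306.6%

For Y = 3X^4:
If X → X(1 + 0.42)
Then Y → Y · (1 + 0.42)^4
     ≈ Y · 4.0659

Percentage change = ((1 + 0.42)^4 − 1) × 100% ≈ 306.6%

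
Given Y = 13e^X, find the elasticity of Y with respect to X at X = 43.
Elasticity = 43

Elasticity = (dY/dX) · (X/Y)

dY/dX = 13·e^X
At X = 43: dY/dX = 13·e^43, Y = 13·e^43

Elasticity = (13·e^43) · (43 / (13·e^43)) = 43

Interpretation: for a small percentage change in X, the percentage change in Y is approximately 43.00 times as large.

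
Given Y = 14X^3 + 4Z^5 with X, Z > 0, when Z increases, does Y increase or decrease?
Y increases

Taking the partial derivative:
∂Y/∂Z = 20Z^4

∂Y/∂Z = 20Z^4 > 0 (assuming positive values)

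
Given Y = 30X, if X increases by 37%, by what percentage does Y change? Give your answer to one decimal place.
37.0%

For Y = 30X:
If X → X(1 + 0.37)
Then Y → Y · (1 + 0.37)^1
     = Y · 1.3700

Percentage change = ((1 + 0.37)^1 − 1) × 100% = 37.0%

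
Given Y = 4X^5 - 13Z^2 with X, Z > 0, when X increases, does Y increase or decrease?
Y increases

Taking the partial derivative:
∂Y/∂X = 20X^4

∂Y/∂X = 20X^4 > 0 (assuming positive values)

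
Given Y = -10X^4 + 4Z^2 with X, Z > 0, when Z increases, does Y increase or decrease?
Y increases

Taking the partial derivative:
∂Y/∂Z = 8Z

∂Y/∂Z = 8Z > 0 (assuming positive values)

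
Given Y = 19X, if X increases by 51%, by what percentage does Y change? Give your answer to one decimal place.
51.0%

For Y = 19X:
If X → X(1 + 0.51)
Then Y → Y · (1 + 0.51)^1
     = Y · 1.5100

Percentage change = ((1 + 0.51)^1 − 1) × 100% = 51.0%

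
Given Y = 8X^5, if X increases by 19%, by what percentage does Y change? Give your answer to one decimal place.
138.6%

For Y = 8X^5:
If X → X(1 + 0.19)
Then Y → Y · (1 + 0.19)^5
     ≈ Y · 2.3864

Percentage change = ((1 + 0.19)^5 − 1) × 100% ≈ 138.6%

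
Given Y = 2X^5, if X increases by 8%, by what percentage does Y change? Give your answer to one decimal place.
46.9%

For Y = 2X^5:
If X → X(1 + 0.08)
Then Y → Y · (1 + 0.08)^5
     ≈ Y · 1.4693

Percentage change = ((1 + 0.08)^5 − 1) × 100% ≈ 46.9%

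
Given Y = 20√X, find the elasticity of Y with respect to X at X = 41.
Elasticity = 1/2

Elasticity = (dY/dX) · (X/Y)

dY/dX = 10/√X
At X = 41: dY/dX = 10·√41/41, Y = 20·√41

Elasticity = (10·√41/41) · (41 / (20·√41)) = 1/2

Interpretation: for a small percentage change in X, the percentage change in Y is approximately 0.50 times as large.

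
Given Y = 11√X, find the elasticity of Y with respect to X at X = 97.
Elasticity = 1/2

Elasticity = (dY/dX) · (X/Y)

dY/dX = 11/(2·√X)
At X = 97: dY/dX = 11·√97/194, Y = 11·√97

Elasticity = (11·√97/194) · (97 / (11·√97)) = 1/2

Interpretation: for a small percentage change in X, the percentage change in Y is approximately 0.50 times as large.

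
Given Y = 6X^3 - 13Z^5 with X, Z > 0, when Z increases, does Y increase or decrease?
Y decreases

Taking the partial derivative:
∂Y/∂Z = -65Z^4

∂Y/∂Z = -65Z^4 < 0 (assuming positive values)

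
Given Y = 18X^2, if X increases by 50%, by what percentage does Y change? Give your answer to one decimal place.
125.0%

For Y = 18X^2:
If X → X(1 + 0.5)
Then Y → Y · (1 + 0.5)^2
     = Y · 2.2500

Percentage change = ((1 + 0.5)^2 − 1) × 100% = 125.0%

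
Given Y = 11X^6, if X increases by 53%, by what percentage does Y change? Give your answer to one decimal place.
1182.8%

For Y = 11X^6:
If X → X(1 + 0.53)
Then Y → Y · (1 + 0.53)^6
     ≈ Y · 12.8277

Percentage change = ((1 + 0.53)^6 − 1) × 100% ≈ 1182.8%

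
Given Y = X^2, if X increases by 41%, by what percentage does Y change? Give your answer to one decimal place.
98.8%

For Y = X^2:
If X → X(1 + 0.41)
Then Y → Y · (1 + 0.41)^2
     = Y · 1.9881

Percentage change = ((1 + 0.41)^2 − 1) × 100% ≈ 98.8%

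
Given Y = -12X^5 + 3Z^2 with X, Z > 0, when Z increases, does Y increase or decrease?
Y increases

Taking the partial derivative:
∂Y/∂Z = 6Z

∂Y/∂Z = 6Z > 0 (assuming positive values)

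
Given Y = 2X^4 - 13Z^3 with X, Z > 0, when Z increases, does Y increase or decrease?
Y decreases

Taking the partial derivative:
∂Y/∂Z = -39Z^2

∂Y/∂Z = -39Z^2 < 0 (assuming positive values)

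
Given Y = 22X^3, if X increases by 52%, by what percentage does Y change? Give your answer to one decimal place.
251.2%

For Y = 22X^3:
If X → X(1 + 0.52)
Then Y → Y · (1 + 0.52)^3
     ≈ Y · 3.5118

Percentage change = ((1 + 0.52)^3 − 1) × 100% ≈ 251.2%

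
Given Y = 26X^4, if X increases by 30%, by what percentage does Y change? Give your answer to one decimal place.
185.6%

For Y = 26X^4:
If X → X(1 + 0.3)
Then Y → Y · (1 + 0.3)^4
     = Y · 2.8561

Percentage change = ((1 + 0.3)^4 − 1) × 100% ≈ 185.6%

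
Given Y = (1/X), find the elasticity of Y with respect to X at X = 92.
Elasticity = -1

Elasticity = (dY/dX) · (X/Y)

dY/dX = -1/X²
At X = 92: dY/dX = -1/8464, Y = 1/92

Elasticity = (-1/8464) · (92 / (1/92)) = -1

Interpretation: for a small percentage change in X, the percentage change in Y is approximately -1.00 times as large.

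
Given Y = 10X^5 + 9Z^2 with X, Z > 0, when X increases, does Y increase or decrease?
Y increases

Taking the partial derivative:
∂Y/∂X = 50X^4

∂Y/∂X = 50X^4 > 0 (assuming positive values)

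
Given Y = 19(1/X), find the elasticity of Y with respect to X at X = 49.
Elasticity = -1

Elasticity = (dY/dX) · (X/Y)

dY/dX = -19/X²
At X = 49: dY/dX = -19/2401, Y = 19/49

Elasticity = (-19/2401) · (49 / (19/49)) = -1

Interpretation: for a small percentage change in X, the percentage change in Y is approximately -1.00 times as large.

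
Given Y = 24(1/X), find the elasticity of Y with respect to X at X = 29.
Elasticity = -1

Elasticity = (dY/dX) · (X/Y)

dY/dX = -24/X²
At X = 29: dY/dX = -24/841, Y = 24/29

Elasticity = (-24/841) · (29 / (24/29)) = -1

Interpretation: for a small percentage change in X, the percentage change in Y is approximately -1.00 times as large.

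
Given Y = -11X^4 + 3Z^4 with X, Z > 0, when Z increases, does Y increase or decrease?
Y increases

Taking the partial derivative:
∂Y/∂Z = 12Z^3

∂Y/∂Z = 12Z^3 > 0 (assuming positive values)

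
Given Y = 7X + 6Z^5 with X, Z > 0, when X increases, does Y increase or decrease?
Y increases

Taking the partial derivative:
∂Y/∂X = 7

∂Y/∂X = 7 > 0 (assuming positive values)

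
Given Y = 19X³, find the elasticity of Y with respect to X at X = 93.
Elasticity = 3

Elasticity = (dY/dX) · (X/Y)

dY/dX = 57·X²
At X = 93: dY/dX = 492993, Y = 15282783

Elasticity = 492993 · (93 / 15282783) = 3

Interpretation: for a small percentage change in X, the percentage change in Y is approximately 3.00 times as large.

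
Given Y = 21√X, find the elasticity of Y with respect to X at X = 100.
Elasticity = 1/2

Elasticity = (dY/dX) · (X/Y)

dY/dX = 21/(2·√X)
At X = 100: dY/dX = 21/20, Y = 210

Elasticity = (21/20) · (100 / 210) = 1/2

Interpretation: for a small percentage change in X, the percentage change in Y is approximately 0.50 times as large.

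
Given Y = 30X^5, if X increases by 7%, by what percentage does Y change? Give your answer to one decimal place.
40.3%

For Y = 30X^5:
If X → X(1 + 0.07)
Then Y → Y · (1 + 0.07)^5
     ≈ Y · 1.4026

Percentage change = ((1 + 0.07)^5 − 1) × 100% ≈ 40.3%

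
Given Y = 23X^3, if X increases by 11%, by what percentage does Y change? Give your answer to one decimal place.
36.8%

For Y = 23X^3:
If X → X(1 + 0.11)
Then Y → Y · (1 + 0.11)^3
     ≈ Y · 1.3676

Percentage change = ((1 + 0.11)^3 − 1) × 100% ≈ 36.8%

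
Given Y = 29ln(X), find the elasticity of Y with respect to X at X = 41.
Elasticity = 1/ln(41) ≈ 0.2693

Elasticity = (dY/dX) · (X/Y)

dY/dX = 29/X
At X = 41: dY/dX = 29/41, Y = 29·ln(41)

Elasticity = (29/41) · (41 / (29·ln(41))) = 1/ln(41) ≈ 0.2693

Interpretation: for a small percentage change in X, the percentage change in Y is approximately 0.27 times as large.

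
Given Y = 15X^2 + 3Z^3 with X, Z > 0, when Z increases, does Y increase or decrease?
Y increases

Taking the partial derivative:
∂Y/∂Z = 9Z^2

∂Y/∂Z = 9Z^2 > 0 (assuming positive values)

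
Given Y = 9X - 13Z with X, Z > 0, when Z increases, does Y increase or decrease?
Y decreases

Taking the partial derivative:
∂Y/∂Z = -13

∂Y/∂Z = -13 < 0 (assuming positive values)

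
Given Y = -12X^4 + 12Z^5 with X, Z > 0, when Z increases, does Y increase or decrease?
Y increases

Taking the partial derivative:
∂Y/∂Z = 60Z^4

∂Y/∂Z = 60Z^4 > 0 (assuming positive values)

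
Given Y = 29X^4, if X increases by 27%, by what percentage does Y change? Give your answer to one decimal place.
160.1%

For Y = 29X^4:
If X → X(1 + 0.27)
Then Y → Y · (1 + 0.27)^4
     ≈ Y · 2.6014

Percentage change = ((1 + 0.27)^4 − 1) × 100% ≈ 160.1%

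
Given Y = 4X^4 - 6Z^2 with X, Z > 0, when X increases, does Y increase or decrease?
Y increases

Taking the partial derivative:
∂Y/∂X = 16X^3

∂Y/∂X = 16X^3 > 0 (assuming positive values)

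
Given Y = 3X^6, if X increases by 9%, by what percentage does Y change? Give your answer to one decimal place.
67.7%

For Y = 3X^6:
If X → X(1 + 0.09)
Then Y → Y · (1 + 0.09)^6
     ≈ Y · 1.6771

Percentage change = ((1 + 0.09)^6 − 1) × 100% ≈ 67.7%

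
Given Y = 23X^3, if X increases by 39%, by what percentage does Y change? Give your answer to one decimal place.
168.6%

For Y = 23X^3:
If X → X(1 + 0.39)
Then Y → Y · (1 + 0.39)^3
     ≈ Y · 2.6856

Percentage change = ((1 + 0.39)^3 − 1) × 100% ≈ 168.6%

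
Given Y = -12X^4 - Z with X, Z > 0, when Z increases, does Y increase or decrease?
Y decreases

Taking the partial derivative:
∂Y/∂Z = -1

∂Y/∂Z = -1 < 0 (assuming positive values)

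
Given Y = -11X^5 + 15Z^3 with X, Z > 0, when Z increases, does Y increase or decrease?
Y increases

Taking the partial derivative:
∂Y/∂Z = 45Z^2

∂Y/∂Z = 45Z^2 > 0 (assuming positive values)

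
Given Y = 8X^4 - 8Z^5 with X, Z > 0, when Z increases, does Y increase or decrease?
Y decreases

Taking the partial derivative:
∂Y/∂Z = -40Z^4

∂Y/∂Z = -40Z^4 < 0 (assuming positive values)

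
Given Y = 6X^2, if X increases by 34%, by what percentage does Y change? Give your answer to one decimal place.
79.6%

For Y = 6X^2:
If X → X(1 + 0.34)
Then Y → Y · (1 + 0.34)^2
     = Y · 1.7956

Percentage change = ((1 + 0.34)^2 − 1) × 100% ≈ 79.6%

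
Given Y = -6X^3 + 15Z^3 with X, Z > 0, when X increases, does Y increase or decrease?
Y decreases

Taking the partial derivative:
∂Y/∂X = -18X^2

∂Y/∂X = -18X^2 < 0 (assuming positive values)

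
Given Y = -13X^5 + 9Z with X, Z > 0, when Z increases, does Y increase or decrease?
Y increases

Taking the partial derivative:
∂Y/∂Z = 9

∂Y/∂Z = 9 > 0 (assuming positive values)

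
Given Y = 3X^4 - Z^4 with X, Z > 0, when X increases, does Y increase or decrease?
Y increases

Taking the partial derivative:
∂Y/∂X = 12X^3

∂Y/∂X = 12X^3 > 0 (assuming positive values)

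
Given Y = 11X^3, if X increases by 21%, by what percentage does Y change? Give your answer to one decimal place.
77.2%

For Y = 11X^3:
If X → X(1 + 0.21)
Then Y → Y · (1 + 0.21)^3
     ≈ Y · 1.7716

Percentage change = ((1 + 0.21)^3 − 1) × 100% ≈ 77.2%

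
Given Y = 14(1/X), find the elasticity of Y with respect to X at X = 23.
Elasticity = -1

Elasticity = (dY/dX) · (X/Y)

dY/dX = -14/X²
At X = 23: dY/dX = -14/529, Y = 14/23

Elasticity = (-14/529) · (23 / (14/23)) = -1

Interpretation: for a small percentage change in X, the percentage change in Y is approximately -1.00 times as large.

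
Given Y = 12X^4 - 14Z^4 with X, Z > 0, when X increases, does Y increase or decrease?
Y increases

Taking the partial derivative:
∂Y/∂X = 48X^3

∂Y/∂X = 48X^3 > 0 (assuming positive values)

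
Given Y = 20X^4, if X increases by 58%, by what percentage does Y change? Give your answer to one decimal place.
523.2%

For Y = 20X^4:
If X → X(1 + 0.58)
Then Y → Y · (1 + 0.58)^4
     ≈ Y · 6.2320

Percentage change = ((1 + 0.58)^4 − 1) × 100% ≈ 523.2%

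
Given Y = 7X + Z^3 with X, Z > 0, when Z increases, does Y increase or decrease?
Y increases

Taking the partial derivative:
∂Y/∂Z = 3Z^2

∂Y/∂Z = 3Z^2 > 0 (assuming positive values)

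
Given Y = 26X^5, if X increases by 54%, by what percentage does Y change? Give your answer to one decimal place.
766.2%

For Y = 26X^5:
If X → X(1 + 0.54)
Then Y → Y · (1 + 0.54)^5
     ≈ Y · 8.6617

Percentage change = ((1 + 0.54)^5 − 1) × 100% ≈ 766.2%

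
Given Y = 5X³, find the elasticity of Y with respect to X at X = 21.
Elasticity = 3

Elasticity = (dY/dX) · (X/Y)

dY/dX = 15·X²
At X = 21: dY/dX = 6615, Y = 46305

Elasticity = 6615 · (21 / 46305) = 3

Interpretation: for a small percentage change in X, the percentage change in Y is approximately 3.00 times as large.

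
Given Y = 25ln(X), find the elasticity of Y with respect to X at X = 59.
Elasticity = 1/ln(59) ≈ 0.2452

Elasticity = (dY/dX) · (X/Y)

dY/dX = 25/X
At X = 59: dY/dX = 25/59, Y = 25·ln(59)

Elasticity = (25/59) · (59 / (25·ln(59))) = 1/ln(59) ≈ 0.2452

Interpretation: for a small percentage change in X, the percentage change in Y is approximately 0.25 times as large.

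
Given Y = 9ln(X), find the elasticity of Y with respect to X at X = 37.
Elasticity = 1/ln(37) ≈ 0.2769

Elasticity = (dY/dX) · (X/Y)

dY/dX = 9/X
At X = 37: dY/dX = 9/37, Y = 9·ln(37)

Elasticity = (9/37) · (37 / (9·ln(37))) = 1/ln(37) ≈ 0.2769

Interpretation: for a small percentage change in X, the percentage change in Y is approximately 0.28 times as large.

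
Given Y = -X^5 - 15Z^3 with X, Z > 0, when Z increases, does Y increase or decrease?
Y decreases

Taking the partial derivative:
∂Y/∂Z = -45Z^2

∂Y/∂Z = -45Z^2 < 0 (assuming positive values)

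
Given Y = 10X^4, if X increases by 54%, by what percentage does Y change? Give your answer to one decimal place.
462.4%

For Y = 10X^4:
If X → X(1 + 0.54)
Then Y → Y · (1 + 0.54)^4
     ≈ Y · 5.6245

Percentage change = ((1 + 0.54)^4 − 1) × 100% ≈ 462.4%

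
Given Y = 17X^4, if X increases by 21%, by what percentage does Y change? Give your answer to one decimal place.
114.4%

For Y = 17X^4:
If X → X(1 + 0.21)
Then Y → Y · (1 + 0.21)^4
     ≈ Y · 2.1436

Percentage change = ((1 + 0.21)^4 − 1) × 100% ≈ 114.4%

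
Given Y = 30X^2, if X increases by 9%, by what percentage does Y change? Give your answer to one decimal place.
18.8%

For Y = 30X^2:
If X → X(1 + 0.09)
Then Y → Y · (1 + 0.09)^2
     = Y · 1.1881

Percentage change = ((1 + 0.09)^2 − 1) × 100% ≈ 18.8%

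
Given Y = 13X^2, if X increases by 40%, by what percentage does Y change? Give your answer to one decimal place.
96.0%

For Y = 13X^2:
If X → X(1 + 0.4)
Then Y → Y · (1 + 0.4)^2
     = Y · 1.9600

Percentage change = ((1 + 0.4)^2 − 1) × 100% = 96.0%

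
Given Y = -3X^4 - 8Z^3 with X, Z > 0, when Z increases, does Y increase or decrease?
Y decreases

Taking the partial derivative:
∂Y/∂Z = -24Z^2

∂Y/∂Z = -24Z^2 < 0 (assuming positive values)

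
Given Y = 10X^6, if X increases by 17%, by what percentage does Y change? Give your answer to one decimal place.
156.5%

For Y = 10X^6:
If X → X(1 + 0.17)
Then Y → Y · (1 + 0.17)^6
     ≈ Y · 2.5652

Percentage change = ((1 + 0.17)^6 − 1) × 100% ≈ 156.5%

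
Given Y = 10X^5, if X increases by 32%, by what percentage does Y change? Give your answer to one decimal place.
300.7%

For Y = 10X^5:
If X → X(1 + 0.32)
Then Y → Y · (1 + 0.32)^5
     ≈ Y · 4.0075

Percentage change = ((1 + 0.32)^5 − 1) × 100% ≈ 300.7%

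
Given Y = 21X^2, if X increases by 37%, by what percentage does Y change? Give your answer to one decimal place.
87.7%

For Y = 21X^2:
If X → X(1 + 0.37)
Then Y → Y · (1 + 0.37)^2
     = Y · 1.8769

Percentage change = ((1 + 0.37)^2 − 1) × 100% ≈ 87.7%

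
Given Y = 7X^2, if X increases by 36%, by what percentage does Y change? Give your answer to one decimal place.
85.0%

For Y = 7X^2:
If X → X(1 + 0.36)
Then Y → Y · (1 + 0.36)^2
     = Y · 1.8496

Percentage change = ((1 + 0.36)^2 − 1) × 100% ≈ 85.0%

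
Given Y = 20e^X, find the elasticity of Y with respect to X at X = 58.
Elasticity = 58

Elasticity = (dY/dX) · (X/Y)

dY/dX = 20·e^X
At X = 58: dY/dX = 20·e^58, Y = 20·e^58

Elasticity = (20·e^58) · (58 / (20·e^58)) = 58

Interpretation: for a small percentage change in X, the percentage change in Y is approximately 58.00 times as large.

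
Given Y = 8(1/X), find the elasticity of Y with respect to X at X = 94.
Elasticity = -1

Elasticity = (dY/dX) · (X/Y)

dY/dX = -8/X²
At X = 94: dY/dX = -2/2209, Y = 4/47

Elasticity = (-2/2209) · (94 / (4/47)) = -1

Interpretation: for a small percentage change in X, the percentage change in Y is approximately -1.00 times as large.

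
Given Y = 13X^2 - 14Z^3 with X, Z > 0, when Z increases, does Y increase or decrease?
Y decreases

Taking the partial derivative:
∂Y/∂Z = -42Z^2

∂Y/∂Z = -42Z^2 < 0 (assuming positive values)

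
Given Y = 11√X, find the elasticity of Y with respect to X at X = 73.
Elasticity = 1/2

Elasticity = (dY/dX) · (X/Y)

dY/dX = 11/(2·√X)
At X = 73: dY/dX = 11·√73/146, Y = 11·√73

Elasticity = (11·√73/146) · (73 / (11·√73)) = 1/2

Interpretation: for a small percentage change in X, the percentage change in Y is approximately 0.50 times as large.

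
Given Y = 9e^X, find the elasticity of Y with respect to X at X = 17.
Elasticity = 17

Elasticity = (dY/dX) · (X/Y)

dY/dX = 9·e^X
At X = 17: dY/dX = 9·e^17, Y = 9·e^17

Elasticity = (9·e^17) · (17 / (9·e^17)) = 17

Interpretation: for a small percentage change in X, the percentage change in Y is approximately 17.00 times as large.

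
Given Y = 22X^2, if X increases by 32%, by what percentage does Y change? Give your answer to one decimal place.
74.2%

For Y = 22X^2:
If X → X(1 + 0.32)
Then Y → Y · (1 + 0.32)^2
     = Y · 1.7424

Percentage change = ((1 + 0.32)^2 − 1) × 100% ≈ 74.2%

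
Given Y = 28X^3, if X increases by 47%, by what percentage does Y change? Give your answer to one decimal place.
217.7%

For Y = 28X^3:
If X → X(1 + 0.47)
Then Y → Y · (1 + 0.47)^3
     ≈ Y · 3.1765

Percentage change = ((1 + 0.47)^3 − 1) × 100% ≈ 217.7%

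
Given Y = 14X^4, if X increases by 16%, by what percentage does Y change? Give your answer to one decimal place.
81.1%

For Y = 14X^4:
If X → X(1 + 0.16)
Then Y → Y · (1 + 0.16)^4
     ≈ Y · 1.8106

Percentage change = ((1 + 0.16)^4 − 1) × 100% ≈ 81.1%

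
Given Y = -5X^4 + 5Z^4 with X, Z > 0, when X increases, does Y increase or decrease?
Y decreases

Taking the partial derivative:
∂Y/∂X = -20X^3

∂Y/∂X = -20X^3 < 0 (assuming positive values)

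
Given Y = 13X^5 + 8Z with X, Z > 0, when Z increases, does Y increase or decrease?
Y increases

Taking the partial derivative:
∂Y/∂Z = 8

∂Y/∂Z = 8 > 0 (assuming positive values)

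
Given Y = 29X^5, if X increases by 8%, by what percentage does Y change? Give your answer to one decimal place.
46.9%

For Y = 29X^5:
If X → X(1 + 0.08)
Then Y → Y · (1 + 0.08)^5
     ≈ Y · 1.4693

Percentage change = ((1 + 0.08)^5 − 1) × 100% ≈ 46.9%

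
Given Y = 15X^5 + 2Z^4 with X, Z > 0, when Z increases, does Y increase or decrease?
Y increases

Taking the partial derivative:
∂Y/∂Z = 8Z^3

∂Y/∂Z = 8Z^3 > 0 (assuming positive values)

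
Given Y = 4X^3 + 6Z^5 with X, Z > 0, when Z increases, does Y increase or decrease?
Y increases

Taking the partial derivative:
∂Y/∂Z = 30Z^4

∂Y/∂Z = 30Z^4 > 0 (assuming positive values)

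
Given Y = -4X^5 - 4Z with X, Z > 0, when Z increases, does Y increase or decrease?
Y decreases

Taking the partial derivative:
∂Y/∂Z = -4

∂Y/∂Z = -4 < 0 (assuming positive values)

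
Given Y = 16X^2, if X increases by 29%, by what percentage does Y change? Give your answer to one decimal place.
66.4%

For Y = 16X^2:
If X → X(1 + 0.29)
Then Y → Y · (1 + 0.29)^2
     = Y · 1.6641

Percentage change = ((1 + 0.29)^2 − 1) × 100% ≈ 66.4%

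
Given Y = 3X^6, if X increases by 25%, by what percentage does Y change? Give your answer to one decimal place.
281.5%

For Y = 3X^6:
If X → X(1 + 0.25)
Then Y → Y · (1 + 0.25)^6
     ≈ Y · 3.8147

Percentage change = ((1 + 0.25)^6 − 1) × 100% ≈ 281.5%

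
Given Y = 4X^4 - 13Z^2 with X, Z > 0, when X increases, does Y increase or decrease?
Y increases

Taking the partial derivative:
∂Y/∂X = 16X^3

∂Y/∂X = 16X^3 > 0 (assuming positive values)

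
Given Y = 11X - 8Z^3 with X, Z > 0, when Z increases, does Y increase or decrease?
Y decreases

Taking the partial derivative:
∂Y/∂Z = -24Z^2

∂Y/∂Z = -24Z^2 < 0 (assuming positive values)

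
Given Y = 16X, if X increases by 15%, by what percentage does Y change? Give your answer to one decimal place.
15.0%

For Y = 16X:
If X → X(1 + 0.15)
Then Y → Y · (1 + 0.15)^1
     = Y · 1.1500

Percentage change = ((1 + 0.15)^1 − 1) × 100% = 15.0%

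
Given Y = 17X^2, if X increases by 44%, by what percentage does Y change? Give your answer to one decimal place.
107.4%

For Y = 17X^2:
If X → X(1 + 0.44)
Then Y → Y · (1 + 0.44)^2
     = Y · 2.0736

Percentage change = ((1 + 0.44)^2 − 1) × 100% ≈ 107.4%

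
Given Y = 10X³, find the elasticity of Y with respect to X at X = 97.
Elasticity = 3

Elasticity = (dY/dX) · (X/Y)

dY/dX = 30·X²
At X = 97: dY/dX = 282270, Y = 9126730

Elasticity = 282270 · (97 / 9126730) = 3

Interpretation: for a small percentage change in X, the percentage change in Y is approximately 3.00 times as large.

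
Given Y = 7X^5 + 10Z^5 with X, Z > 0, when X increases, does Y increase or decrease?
Y increases

Taking the partial derivative:
∂Y/∂X = 35X^4

∂Y/∂X = 35X^4 > 0 (assuming positive values)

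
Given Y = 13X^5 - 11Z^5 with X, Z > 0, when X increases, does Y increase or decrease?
Y increases

Taking the partial derivative:
∂Y/∂X = 65X^4

∂Y/∂X = 65X^4 > 0 (assuming positive values)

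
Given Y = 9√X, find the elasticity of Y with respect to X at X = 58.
Elasticity = 1/2

Elasticity = (dY/dX) · (X/Y)

dY/dX = 9/(2·√X)
At X = 58: dY/dX = 9·√58/116, Y = 9·√58

Elasticity = (9·√58/116) · (58 / (9·√58)) = 1/2

Interpretation: for a small percentage change in X, the percentage change in Y is approximately 0.50 times as large.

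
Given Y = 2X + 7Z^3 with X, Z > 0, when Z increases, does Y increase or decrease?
Y increases

Taking the partial derivative:
∂Y/∂Z = 21Z^2

∂Y/∂Z = 21Z^2 > 0 (assuming positive values)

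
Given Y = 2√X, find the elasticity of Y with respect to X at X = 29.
Elasticity = 1/2

Elasticity = (dY/dX) · (X/Y)

dY/dX = 1/√X
At X = 29: dY/dX = √29/29, Y = 2·√29

Elasticity = (√29/29) · (29 / (2·√29)) = 1/2

Interpretation: for a small percentage change in X, the percentage change in Y is approximately 0.50 times as large.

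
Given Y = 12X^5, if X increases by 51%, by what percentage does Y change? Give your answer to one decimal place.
685.0%

For Y = 12X^5:
If X → X(1 + 0.51)
Then Y → Y · (1 + 0.51)^5
     ≈ Y · 7.8503

Percentage change = ((1 + 0.51)^5 − 1) × 100% ≈ 685.0%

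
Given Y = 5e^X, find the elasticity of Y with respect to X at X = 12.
Elasticity = 12

Elasticity = (dY/dX) · (X/Y)

dY/dX = 5·e^X
At X = 12: dY/dX = 5·e^12, Y = 5·e^12

Elasticity = (5·e^12) · (12 / (5·e^12)) = 12

Interpretation: for a small percentage change in X, the percentage change in Y is approximately 12.00 times as large.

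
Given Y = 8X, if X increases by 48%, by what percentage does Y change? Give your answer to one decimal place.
48.0%

For Y = 8X:
If X → X(1 + 0.48)
Then Y → Y · (1 + 0.48)^1
     = Y · 1.4800

Percentage change = ((1 + 0.48)^1 − 1) × 100% = 48.0%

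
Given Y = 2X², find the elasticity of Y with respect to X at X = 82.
Elasticity = 2

Elasticity = (dY/dX) · (X/Y)

dY/dX = 4·X
At X = 82: dY/dX = 328, Y = 13448

Elasticity = 328 · (82 / 13448) = 2

Interpretation: for a small percentage change in X, the percentage change in Y is approximately 2.00 times as large.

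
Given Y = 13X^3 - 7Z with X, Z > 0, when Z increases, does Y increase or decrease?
Y decreases

Taking the partial derivative:
∂Y/∂Z = -7

∂Y/∂Z = -7 < 0 (assuming positive values)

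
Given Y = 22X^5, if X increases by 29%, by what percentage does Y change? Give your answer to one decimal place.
257.2%

For Y = 22X^5:
If X → X(1 + 0.29)
Then Y → Y · (1 + 0.29)^5
     ≈ Y · 3.5723

Percentage change = ((1 + 0.29)^5 − 1) × 100% ≈ 257.2%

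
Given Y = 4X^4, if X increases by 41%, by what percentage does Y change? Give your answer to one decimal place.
295.3%

For Y = 4X^4:
If X → X(1 + 0.41)
Then Y → Y · (1 + 0.41)^4
     ≈ Y · 3.9525

Percentage change = ((1 + 0.41)^4 − 1) × 100% ≈ 295.3%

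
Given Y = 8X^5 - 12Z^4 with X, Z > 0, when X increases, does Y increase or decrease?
Y increases

Taking the partial derivative:
∂Y/∂X = 40X^4

∂Y/∂X = 40X^4 > 0 (assuming positive values)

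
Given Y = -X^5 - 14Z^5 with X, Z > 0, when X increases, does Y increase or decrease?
Y decreases

Taking the partial derivative:
∂Y/∂X = -5X^4

∂Y/∂X = -5X^4 < 0 (assuming positive values)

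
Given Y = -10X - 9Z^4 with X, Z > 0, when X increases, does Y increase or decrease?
Y decreases

Taking the partial derivative:
∂Y/∂X = -10

∂Y/∂X = -10 < 0 (assuming positive values)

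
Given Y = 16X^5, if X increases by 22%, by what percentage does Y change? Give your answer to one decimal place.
170.3%

For Y = 16X^5:
If X → X(1 + 0.22)
Then Y → Y · (1 + 0.22)^5
     ≈ Y · 2.7027

Percentage change = ((1 + 0.22)^5 − 1) × 100% ≈ 170.3%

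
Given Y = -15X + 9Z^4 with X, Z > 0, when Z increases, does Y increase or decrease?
Y increases

Taking the partial derivative:
∂Y/∂Z = 36Z^3

∂Y/∂Z = 36Z^3 > 0 (assuming positive values)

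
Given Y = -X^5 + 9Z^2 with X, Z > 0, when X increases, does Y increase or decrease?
Y decreases

Taking the partial derivative:
∂Y/∂X = -5X^4

∂Y/∂X = -5X^4 < 0 (assuming positive values)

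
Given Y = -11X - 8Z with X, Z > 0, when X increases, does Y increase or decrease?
Y decreases

Taking the partial derivative:
∂Y/∂X = -11

∂Y/∂X = -11 < 0 (assuming positive values)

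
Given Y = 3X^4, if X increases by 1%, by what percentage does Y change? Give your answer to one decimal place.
4.1%

For Y = 3X^4:
If X → X(1 + 0.01)
Then Y → Y · (1 + 0.01)^4
     ≈ Y · 1.0406

Percentage change = ((1 + 0.01)^4 − 1) × 100% ≈ 4.1%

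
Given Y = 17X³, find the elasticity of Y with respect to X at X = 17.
Elasticity = 3

Elasticity = (dY/dX) · (X/Y)

dY/dX = 51·X²
At X = 17: dY/dX = 14739, Y = 83521

Elasticity = 14739 · (17 / 83521) = 3

Interpretation: for a small percentage change in X, the percentage change in Y is approximately 3.00 times as large.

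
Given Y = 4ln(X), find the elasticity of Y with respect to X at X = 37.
Elasticity = 1/ln(37) ≈ 0.2769

Elasticity = (dY/dX) · (X/Y)

dY/dX = 4/X
At X = 37: dY/dX = 4/37, Y = 4·ln(37)

Elasticity = (4/37) · (37 / (4·ln(37))) = 1/ln(37) ≈ 0.2769

Interpretation: for a small percentage change in X, the percentage change in Y is approximately 0.28 times as large.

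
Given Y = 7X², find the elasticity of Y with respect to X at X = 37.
Elasticity = 2

Elasticity = (dY/dX) · (X/Y)

dY/dX = 14·X
At X = 37: dY/dX = 518, Y = 9583

Elasticity = 518 · (37 / 9583) = 2

Interpretation: for a small percentage change in X, the percentage change in Y is approximately 2.00 times as large.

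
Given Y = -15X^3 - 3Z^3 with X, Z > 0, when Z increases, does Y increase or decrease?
Y decreases

Taking the partial derivative:
∂Y/∂Z = -9Z^2

∂Y/∂Z = -9Z^2 < 0 (assuming positive values)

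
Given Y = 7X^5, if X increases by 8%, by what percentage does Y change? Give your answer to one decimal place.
46.9%

For Y = 7X^5:
If X → X(1 + 0.08)
Then Y → Y · (1 + 0.08)^5
     ≈ Y · 1.4693

Percentage change = ((1 + 0.08)^5 − 1) × 100% ≈ 46.9%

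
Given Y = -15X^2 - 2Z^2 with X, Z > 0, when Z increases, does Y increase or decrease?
Y decreases

Taking the partial derivative:
∂Y/∂Z = -4Z

∂Y/∂Z = -4Z < 0 (assuming positive values)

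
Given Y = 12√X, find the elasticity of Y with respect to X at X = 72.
Elasticity = 1/2

Elasticity = (dY/dX) · (X/Y)

dY/dX = 6/√X
At X = 72: dY/dX = √2/2, Y = 72·√2

Elasticity = (√2/2) · (72 / (72·√2)) = 1/2

Interpretation: for a small percentage change in X, the percentage change in Y is approximately 0.50 times as large.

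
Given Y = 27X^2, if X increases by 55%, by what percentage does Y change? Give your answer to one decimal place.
140.3%

For Y = 27X^2:
If X → X(1 + 0.55)
Then Y → Y · (1 + 0.55)^2
     = Y · 2.4025

Percentage change = ((1 + 0.55)^2 − 1) × 100% ≈ 140.3%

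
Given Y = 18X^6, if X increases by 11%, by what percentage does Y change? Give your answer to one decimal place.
87.0%

For Y = 18X^6:
If X → X(1 + 0.11)
Then Y → Y · (1 + 0.11)^6
     ≈ Y · 1.8704

Percentage change = ((1 + 0.11)^6 − 1) × 100% ≈ 87.0%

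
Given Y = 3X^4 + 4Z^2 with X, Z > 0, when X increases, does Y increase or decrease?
Y increases

Taking the partial derivative:
∂Y/∂X = 12X^3

∂Y/∂X = 12X^3 > 0 (assuming positive values)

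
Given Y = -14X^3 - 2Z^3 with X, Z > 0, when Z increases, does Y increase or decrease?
Y decreases

Taking the partial derivative:
∂Y/∂Z = -6Z^2

∂Y/∂Z = -6Z^2 < 0 (assuming positive values)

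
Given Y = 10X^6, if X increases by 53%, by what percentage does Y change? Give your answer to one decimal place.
1182.8%

For Y = 10X^6:
If X → X(1 + 0.53)
Then Y → Y · (1 + 0.53)^6
     ≈ Y · 12.8277

Percentage change = ((1 + 0.53)^6 − 1) × 100% ≈ 1182.8%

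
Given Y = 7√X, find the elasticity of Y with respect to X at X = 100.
Elasticity = 1/2

Elasticity = (dY/dX) · (X/Y)

dY/dX = 7/(2·√X)
At X = 100: dY/dX = 7/20, Y = 70

Elasticity = (7/20) · (100 / 70) = 1/2

Interpretation: for a small percentage change in X, the percentage change in Y is approximately 0.50 times as large.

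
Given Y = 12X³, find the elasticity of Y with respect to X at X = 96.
Elasticity = 3

Elasticity = (dY/dX) · (X/Y)

dY/dX = 36·X²
At X = 96: dY/dX = 331776, Y = 10616832

Elasticity = 331776 · (96 / 10616832) = 3

Interpretation: for a small percentage change in X, the percentage change in Y is approximately 3.00 times as large.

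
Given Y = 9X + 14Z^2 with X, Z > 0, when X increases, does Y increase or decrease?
Y increases

Taking the partial derivative:
∂Y/∂X = 9

∂Y/∂X = 9 > 0 (assuming positive values)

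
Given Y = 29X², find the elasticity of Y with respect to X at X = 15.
Elasticity = 2

Elasticity = (dY/dX) · (X/Y)

dY/dX = 58·X
At X = 15: dY/dX = 870, Y = 6525

Elasticity = 870 · (15 / 6525) = 2

Interpretation: for a small percentage change in X, the percentage change in Y is approximately 2.00 times as large.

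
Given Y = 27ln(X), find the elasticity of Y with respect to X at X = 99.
Elasticity = 1/ln(99) ≈ 0.2176

Elasticity = (dY/dX) · (X/Y)

dY/dX = 27/X
At X = 99: dY/dX = 3/11, Y = 27·ln(99)

Elasticity = (3/11) · (99 / (27·ln(99))) = 1/ln(99) ≈ 0.2176

Interpretation: for a small percentage change in X, the percentage change in Y is approximately 0.22 times as large.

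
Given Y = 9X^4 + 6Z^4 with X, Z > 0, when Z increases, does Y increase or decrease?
Y increases

Taking the partial derivative:
∂Y/∂Z = 24Z^3

∂Y/∂Z = 24Z^3 > 0 (assuming positive values)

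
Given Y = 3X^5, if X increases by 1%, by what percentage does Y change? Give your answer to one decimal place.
5.1%

For Y = 3X^5:
If X → X(1 + 0.01)
Then Y → Y · (1 + 0.01)^5
     ≈ Y · 1.0510

Percentage change = ((1 + 0.01)^5 − 1) × 100% ≈ 5.1%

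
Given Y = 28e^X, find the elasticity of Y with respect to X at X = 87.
Elasticity = 87

Elasticity = (dY/dX) · (X/Y)

dY/dX = 28·e^X
At X = 87: dY/dX = 28·e^87, Y = 28·e^87

Elasticity = (28·e^87) · (87 / (28·e^87)) = 87

Interpretation: for a small percentage change in X, the percentage change in Y is approximately 87.00 times as large.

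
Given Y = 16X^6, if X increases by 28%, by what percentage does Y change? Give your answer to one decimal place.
339.8%

For Y = 16X^6:
If X → X(1 + 0.28)
Then Y → Y · (1 + 0.28)^6
     ≈ Y · 4.3980

Percentage change = ((1 + 0.28)^6 − 1) × 100% ≈ 339.8%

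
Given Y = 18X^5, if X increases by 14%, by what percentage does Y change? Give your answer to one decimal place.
92.5%

For Y = 18X^5:
If X → X(1 + 0.14)
Then Y → Y · (1 + 0.14)^5
     ≈ Y · 1.9254

Percentage change = ((1 + 0.14)^5 − 1) × 100% ≈ 92.5%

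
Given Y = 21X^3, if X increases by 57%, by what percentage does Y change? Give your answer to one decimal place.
287.0%

For Y = 21X^3:
If X → X(1 + 0.57)
Then Y → Y · (1 + 0.57)^3
     ≈ Y · 3.8699

Percentage change = ((1 + 0.57)^3 − 1) × 100% ≈ 287.0%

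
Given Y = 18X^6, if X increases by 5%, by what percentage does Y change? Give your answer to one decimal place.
34.0%

For Y = 18X^6:
If X → X(1 + 0.05)
Then Y → Y · (1 + 0.05)^6
     ≈ Y · 1.3401

Percentage change = ((1 + 0.05)^6 − 1) × 100% ≈ 34.0%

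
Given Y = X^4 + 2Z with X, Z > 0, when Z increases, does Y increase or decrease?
Y increases

Taking the partial derivative:
∂Y/∂Z = 2

∂Y/∂Z = 2 > 0 (assuming positive values)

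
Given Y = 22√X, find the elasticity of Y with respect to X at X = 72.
Elasticity = 1/2

Elasticity = (dY/dX) · (X/Y)

dY/dX = 11/√X
At X = 72: dY/dX = 11·√2/12, Y = 132·√2

Elasticity = (11·√2/12) · (72 / (132·√2)) = 1/2

Interpretation: for a small percentage change in X, the percentage change in Y is approximately 0.50 times as large.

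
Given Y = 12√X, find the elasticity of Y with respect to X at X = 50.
Elasticity = 1/2

Elasticity = (dY/dX) · (X/Y)

dY/dX = 6/√X
At X = 50: dY/dX = 3·√2/5, Y = 60·√2

Elasticity = (3·√2/5) · (50 / (60·√2)) = 1/2

Interpretation: for a small percentage change in X, the percentage change in Y is approximately 0.50 times as large.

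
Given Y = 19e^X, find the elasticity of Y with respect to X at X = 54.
Elasticity = 54

Elasticity = (dY/dX) · (X/Y)

dY/dX = 19·e^X
At X = 54: dY/dX = 19·e^54, Y = 19·e^54

Elasticity = (19·e^54) · (54 / (19·e^54)) = 54

Interpretation: for a small percentage change in X, the percentage change in Y is approximately 54.00 times as large.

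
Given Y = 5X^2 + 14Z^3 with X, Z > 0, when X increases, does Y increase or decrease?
Y increases

Taking the partial derivative:
∂Y/∂X = 10X

∂Y/∂X = 10X > 0 (assuming positive values)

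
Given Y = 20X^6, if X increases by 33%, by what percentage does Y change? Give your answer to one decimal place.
453.5%

For Y = 20X^6:
If X → X(1 + 0.33)
Then Y → Y · (1 + 0.33)^6
     ≈ Y · 5.5349

Percentage change = ((1 + 0.33)^6 − 1) × 100% ≈ 453.5%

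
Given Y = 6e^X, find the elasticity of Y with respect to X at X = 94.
Elasticity = 94

Elasticity = (dY/dX) · (X/Y)

dY/dX = 6·e^X
At X = 94: dY/dX = 6·e^94, Y = 6·e^94

Elasticity = (6·e^94) · (94 / (6·e^94)) = 94

Interpretation: for a small percentage change in X, the percentage change in Y is approximately 94.00 times as large.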